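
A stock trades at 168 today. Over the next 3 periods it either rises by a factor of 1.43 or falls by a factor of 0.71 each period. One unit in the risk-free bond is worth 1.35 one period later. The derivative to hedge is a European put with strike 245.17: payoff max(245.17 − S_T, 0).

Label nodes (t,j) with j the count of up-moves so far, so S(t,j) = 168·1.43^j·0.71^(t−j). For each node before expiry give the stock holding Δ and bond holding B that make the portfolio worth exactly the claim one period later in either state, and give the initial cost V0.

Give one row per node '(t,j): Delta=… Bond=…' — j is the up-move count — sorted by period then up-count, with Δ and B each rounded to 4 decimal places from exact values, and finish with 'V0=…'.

The replicating-portfolio and risk-neutral prices coincide; use p* = (1.35−0.71)/(1.43−0.71) = 0.8889 for the latter.
Terminal payoffs: V(3,0)=185.0410, V(3,1)=124.0650, V(3,2)=1.2543, V(3,3)=0.0000
  t=2,j=0: stock 84.6888 → up 121.1050 (V=124.0650), down 60.1290 (V=185.0410). Price 96.9186; hedge Δ=-1.0000, bond B=181.6074.
  t=2,j=1: stock 170.5704 → up 243.9157 (V=1.2543), down 121.1050 (V=124.0650). Price 11.0370; hedge Δ=-1.0000, bond B=181.6074.
  t=2,j=2: stock 343.5432 → up 491.2668 (V=0.0000), down 243.9157 (V=1.2543). Price 0.1032; hedge Δ=-0.0051, bond B=1.8454.
  t=1,j=0: stock 119.2800 → up 170.5704 (V=11.0370), down 84.6888 (V=96.9186). Price 15.2440; hedge Δ=-1.0000, bond B=134.5240.
  t=1,j=1: stock 240.2400 → up 343.5432 (V=0.1032), down 170.5704 (V=11.0370). Price 0.9764; hedge Δ=-0.0632, bond B=16.1622.
  t=0,j=0: stock 168.0000 → up 240.2400 (V=0.9764), down 119.2800 (V=15.2440). Price 1.8975; hedge Δ=-0.1180, bond B=21.7137.
Check: Δ(0,0)·S0 + B(0,0) = 1.8975 = V0.

(0,0): Delta=-0.1180 Bond=21.7137
(1,0): Delta=-1.0000 Bond=134.5240
(1,1): Delta=-0.0632 Bond=16.1622
(2,0): Delta=-1.0000 Bond=181.6074
(2,1): Delta=-1.0000 Bond=181.6074
(2,2): Delta=-0.0051 Bond=1.8454
V0=1.8975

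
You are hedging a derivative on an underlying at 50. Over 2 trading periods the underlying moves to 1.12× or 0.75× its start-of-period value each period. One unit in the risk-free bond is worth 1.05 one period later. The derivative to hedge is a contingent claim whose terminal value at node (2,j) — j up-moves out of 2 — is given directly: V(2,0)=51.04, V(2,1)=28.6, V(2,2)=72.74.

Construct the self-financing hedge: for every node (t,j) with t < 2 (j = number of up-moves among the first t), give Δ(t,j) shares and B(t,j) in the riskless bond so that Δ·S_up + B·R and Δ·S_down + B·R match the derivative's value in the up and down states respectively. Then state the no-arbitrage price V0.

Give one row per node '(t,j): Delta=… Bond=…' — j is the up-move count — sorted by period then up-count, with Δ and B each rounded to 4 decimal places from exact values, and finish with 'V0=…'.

Under the risk-neutral measure, an up-move has probability p* = (R−d)/(u−d) = 0.8108 and values discount at R = 1.05.
At expiry t=2: V(2,0)=51.0400, V(2,1)=28.6000, V(2,2)=72.7400
  t=1,j=0: stock 37.5000 → up 42.0000 (V=28.6000), down 28.1250 (V=51.0400). Price 31.2813; hedge Δ=-1.6173, bond B=91.9300.
  t=1,j=1: stock 56.0000 → up 62.7200 (V=72.7400), down 42.0000 (V=28.6000). Price 61.3230; hedge Δ=2.1303, bond B=-57.9743.
  t=0,j=0: stock 50.0000 → up 56.0000 (V=61.3230), down 37.5000 (V=31.2813). Price 52.9900; hedge Δ=1.6239, bond B=-28.2038.
Self-financing check: at every node Δ·S+B equals the discounted successor values.

(0,0): Delta=1.6239 Bond=-28.2038
(1,0): Delta=-1.6173 Bond=91.9300
(1,1): Delta=2.1303 Bond=-57.9743
V0=52.9900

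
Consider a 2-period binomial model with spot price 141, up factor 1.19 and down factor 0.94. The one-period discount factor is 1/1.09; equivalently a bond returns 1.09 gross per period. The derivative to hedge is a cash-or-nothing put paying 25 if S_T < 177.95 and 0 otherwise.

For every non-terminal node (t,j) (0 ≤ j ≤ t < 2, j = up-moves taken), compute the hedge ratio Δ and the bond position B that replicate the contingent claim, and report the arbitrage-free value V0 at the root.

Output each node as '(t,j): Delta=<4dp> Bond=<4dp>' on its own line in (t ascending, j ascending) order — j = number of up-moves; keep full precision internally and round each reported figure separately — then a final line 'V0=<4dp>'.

No-arbitrage ⇒ martingale measure with p* = (R−d)/(u−d) = 0.6000.
Terminal payoffs: V(2,0)=25.0000, V(2,1)=25.0000, V(2,2)=0.0000
  t=1,j=0: stock 132.5400 → up 157.7226 (V=25.0000), down 124.5876 (V=25.0000). Price 22.9358; hedge Δ=0.0000, bond B=22.9358.
  t=1,j=1: stock 167.7900 → up 199.6701 (V=0.0000), down 157.7226 (V=25.0000). Price 9.1743; hedge Δ=-0.5960, bond B=109.1743.
  t=0,j=0: stock 141.0000 → up 167.7900 (V=9.1743), down 132.5400 (V=22.9358). Price 13.4669; hedge Δ=-0.3904, bond B=68.5128.
Root portfolio cost Δ·141+B reproduces V0=13.4669.

(0,0): Delta=-0.3904 Bond=68.5128
(1,0): Delta=0.0000 Bond=22.9358
(1,1): Delta=-0.5960 Bond=109.1743
V0=13.4669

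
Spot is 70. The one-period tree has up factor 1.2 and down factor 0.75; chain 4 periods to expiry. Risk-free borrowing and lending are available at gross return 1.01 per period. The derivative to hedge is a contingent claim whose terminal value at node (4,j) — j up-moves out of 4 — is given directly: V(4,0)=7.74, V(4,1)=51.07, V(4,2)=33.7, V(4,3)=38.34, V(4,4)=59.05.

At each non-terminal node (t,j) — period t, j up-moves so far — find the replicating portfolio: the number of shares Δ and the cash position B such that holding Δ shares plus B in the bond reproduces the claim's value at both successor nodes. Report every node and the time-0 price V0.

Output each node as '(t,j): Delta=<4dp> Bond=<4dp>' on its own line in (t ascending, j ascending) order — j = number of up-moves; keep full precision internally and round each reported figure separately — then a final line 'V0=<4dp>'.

(0,0): Delta=0.1186 Bond=30.3581
(1,0): Delta=0.0331 Bond=35.1508
(1,1): Delta=0.1577 Bond=27.3811
(2,0): Delta=0.4615 Bond=18.6357
(2,1): Delta=-0.1625 Bond=47.8278
(2,2): Delta=0.3039 Bond=12.9132
(3,0): Delta=3.2606 Bond=-63.8383
(3,1): Delta=-0.8169 Bond=79.2277
(3,2): Delta=0.1364 Bond=25.7096
(3,3): Delta=0.3805 Bond=3.7855
V0=38.6632

Since d<R<u, set p* = (R−d)/(u−d) = 0.5778; price each node as the discounted p*-expectation of its children.
Terminal values V(4,·): V(4,0)=7.7400, V(4,1)=51.0700, V(4,2)=33.7000, V(4,3)=38.3400, V(4,4)=59.0500
Node (3,0) S=29.5312: V=(p*·51.0700+(1−p*)·7.7400)/1.01=32.4506; Δ=(51.0700−7.7400)/(35.4375−22.1484)=3.2606; B=V−Δ·S=-63.8383
Node (3,1) S=47.2500: V=(p*·33.7000+(1−p*)·51.0700)/1.01=40.6277; Δ=(33.7000−51.0700)/(56.7000−35.4375)=-0.8169; B=V−Δ·S=79.2277
Node (3,2) S=75.6000: V=(p*·38.3400+(1−p*)·33.7000)/1.01=36.0207; Δ=(38.3400−33.7000)/(90.7200−56.7000)=0.1364; B=V−Δ·S=25.7096
Node (3,3) S=120.9600: V=(p*·59.0500+(1−p*)·38.3400)/1.01=49.8077; Δ=(59.0500−38.3400)/(145.1520−90.7200)=0.3805; B=V−Δ·S=3.7855
Node (2,0) S=39.3750: V=(p*·40.6277+(1−p*)·32.4506)/1.01=36.8071; Δ=(40.6277−32.4506)/(47.2500−29.5312)=0.4615; B=V−Δ·S=18.6357
Node (2,1) S=63.0000: V=(p*·36.0207+(1−p*)·40.6277)/1.01=37.5900; Δ=(36.0207−40.6277)/(75.6000−47.2500)=-0.1625; B=V−Δ·S=47.8278
Node (2,2) S=100.8000: V=(p*·49.8077+(1−p*)·36.0207)/1.01=43.5510; Δ=(49.8077−36.0207)/(120.9600−75.6000)=0.3039; B=V−Δ·S=12.9132
Node (1,0) S=52.5000: V=(p*·37.5900+(1−p*)·36.8071)/1.01=36.8905; Δ=(37.5900−36.8071)/(63.0000−39.3750)=0.0331; B=V−Δ·S=35.1508
Node (1,1) S=84.0000: V=(p*·43.5510+(1−p*)·37.5900)/1.01=40.6278; Δ=(43.5510−37.5900)/(100.8000−63.0000)=0.1577; B=V−Δ·S=27.3811
Node (0,0) S=70.0000: V=(p*·40.6278+(1−p*)·36.8905)/1.01=38.6632; Δ=(40.6278−36.8905)/(84.0000−52.5000)=0.1186; B=V−Δ·S=30.3581
Each (Δ,B) replicates both successor values, so the strategy is self-financing and V0 is arbitrage-free.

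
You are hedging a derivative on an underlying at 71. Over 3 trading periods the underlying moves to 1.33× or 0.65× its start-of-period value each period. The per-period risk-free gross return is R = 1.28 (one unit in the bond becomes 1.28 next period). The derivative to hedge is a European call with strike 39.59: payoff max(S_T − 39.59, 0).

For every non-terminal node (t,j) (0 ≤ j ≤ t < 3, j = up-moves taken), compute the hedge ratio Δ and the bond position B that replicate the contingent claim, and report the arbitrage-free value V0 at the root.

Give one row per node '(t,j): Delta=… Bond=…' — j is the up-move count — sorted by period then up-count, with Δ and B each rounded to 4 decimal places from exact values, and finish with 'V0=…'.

(0,0): Delta=0.9986 Bond=-18.7767
(1,0): Delta=0.9632 Bond=-22.4002
(1,1): Delta=1.0000 Bond=-24.1638
(2,0): Delta=0.0150 Bond=-0.2290
(2,1): Delta=1.0000 Bond=-30.9297
(2,2): Delta=1.0000 Bond=-30.9297
V0=52.1258

Risk-neutral probability p* = (R−d)/(u−d) = (1.28−0.65)/(1.33−0.65) = 0.9265.
At expiry t=3: V(3,0)=0.0000, V(3,1)=0.3067, V(3,2)=42.0447, V(3,3)=127.4472
(2,0): S=29.9975. Δ = (V_up−V_dn)/(S_up−S_dn) = (0.3067−0.0000)/(39.8967−19.4984) = 0.0150. V = [p*·0.3067 + (1−p*)·0.0000]/1.28 = 0.2220. B = V − Δ·S = -0.2290.
(2,1): S=61.3795. Δ = (V_up−V_dn)/(S_up−S_dn) = (42.0447−0.3067)/(81.6347−39.8967) = 1.0000. V = [p*·42.0447 + (1−p*)·0.3067]/1.28 = 30.4498. B = V − Δ·S = -30.9297.
(2,2): S=125.5919. Δ = (V_up−V_dn)/(S_up−S_dn) = (127.4472−42.0447)/(167.0372−81.6347) = 1.0000. V = [p*·127.4472 + (1−p*)·42.0447]/1.28 = 94.6622. B = V − Δ·S = -30.9297.
(1,0): S=46.1500. Δ = (V_up−V_dn)/(S_up−S_dn) = (30.4498−0.2220)/(61.3795−29.9975) = 0.9632. V = [p*·30.4498 + (1−p*)·0.2220]/1.28 = 22.0525. B = V − Δ·S = -22.4002.
(1,1): S=94.4300. Δ = (V_up−V_dn)/(S_up−S_dn) = (94.6622−30.4498)/(125.5919−61.3795) = 1.0000. V = [p*·94.6622 + (1−p*)·30.4498]/1.28 = 70.2662. B = V − Δ·S = -24.1638.
(0,0): S=71.0000. Δ = (V_up−V_dn)/(S_up−S_dn) = (70.2662−22.0525)/(94.4300−46.1500) = 0.9986. V = [p*·70.2662 + (1−p*)·22.0525]/1.28 = 52.1258. B = V − Δ·S = -18.7767.
Each (Δ,B) replicates both successor values, so the strategy is self-financing and V0 is arbitrage-free.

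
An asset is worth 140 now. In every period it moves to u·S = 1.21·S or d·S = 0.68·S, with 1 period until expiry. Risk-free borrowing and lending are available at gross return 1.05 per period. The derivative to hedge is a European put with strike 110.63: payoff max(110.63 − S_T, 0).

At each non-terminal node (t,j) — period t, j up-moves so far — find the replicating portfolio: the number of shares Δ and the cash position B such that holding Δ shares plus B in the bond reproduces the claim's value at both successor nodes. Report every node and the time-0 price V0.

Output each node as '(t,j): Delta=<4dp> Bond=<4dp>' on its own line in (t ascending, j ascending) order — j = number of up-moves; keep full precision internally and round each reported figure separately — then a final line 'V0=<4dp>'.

Risk-neutral probability p* = (R−d)/(u−d) = (1.05−0.68)/(1.21−0.68) = 0.6981.
Terminal values V(1,·): V(1,0)=15.4300, V(1,1)=0.0000
Node (0,0) S=140.0000: V=(p*·0.0000+(1−p*)·15.4300)/1.05=4.4363; Δ=(0.0000−15.4300)/(169.4000−95.2000)=-0.2080; B=V−Δ·S=33.5495
Self-financing check: at every node Δ·S+B equals the discounted successor values.

(0,0): Delta=-0.2080 Bond=33.5495
V0=4.4363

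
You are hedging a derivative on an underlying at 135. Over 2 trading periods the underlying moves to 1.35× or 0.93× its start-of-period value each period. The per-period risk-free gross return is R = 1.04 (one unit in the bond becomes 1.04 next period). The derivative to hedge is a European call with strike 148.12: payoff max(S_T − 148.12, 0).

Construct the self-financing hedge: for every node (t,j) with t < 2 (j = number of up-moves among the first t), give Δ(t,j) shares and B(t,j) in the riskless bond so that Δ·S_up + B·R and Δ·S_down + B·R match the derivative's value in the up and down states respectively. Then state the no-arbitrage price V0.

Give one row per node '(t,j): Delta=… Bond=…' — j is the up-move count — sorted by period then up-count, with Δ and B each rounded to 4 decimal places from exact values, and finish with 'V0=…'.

(0,0): Delta=0.6075 Bond=-68.1616
(1,0): Delta=0.4053 Bond=-45.5046
(1,1): Delta=1.0000 Bond=-142.4231
V0=13.8495

Under the risk-neutral measure, an up-move has probability p* = (R−d)/(u−d) = 0.2619 and values discount at R = 1.04.
At expiry t=2: V(2,0)=0.0000, V(2,1)=21.3725, V(2,2)=97.9175
Node (1,0) S=125.5500: V=(p*·21.3725+(1−p*)·0.0000)/1.04=5.3823; Δ=(21.3725−0.0000)/(169.4925−116.7615)=0.4053; B=V−Δ·S=-45.5046
Node (1,1) S=182.2500: V=(p*·97.9175+(1−p*)·21.3725)/1.04=39.8269; Δ=(97.9175−21.3725)/(246.0375−169.4925)=1.0000; B=V−Δ·S=-142.4231
Node (0,0) S=135.0000: V=(p*·39.8269+(1−p*)·5.3823)/1.04=13.8495; Δ=(39.8269−5.3823)/(182.2500−125.5500)=0.6075; B=V−Δ·S=-68.1616
Check: Δ(0,0)·S0 + B(0,0) = 13.8495 = V0.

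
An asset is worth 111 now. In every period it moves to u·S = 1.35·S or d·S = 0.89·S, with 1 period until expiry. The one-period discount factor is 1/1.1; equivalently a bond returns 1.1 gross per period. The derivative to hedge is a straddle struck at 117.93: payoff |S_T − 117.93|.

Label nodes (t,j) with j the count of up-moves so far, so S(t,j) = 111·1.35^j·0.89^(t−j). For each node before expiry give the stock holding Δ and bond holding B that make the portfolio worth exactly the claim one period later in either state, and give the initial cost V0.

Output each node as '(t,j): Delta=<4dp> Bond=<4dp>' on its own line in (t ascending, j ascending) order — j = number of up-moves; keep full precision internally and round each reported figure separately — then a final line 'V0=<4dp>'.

Since d<R<u, set p* = (R−d)/(u−d) = 0.4565; price each node as the discounted p*-expectation of its children.
Terminal values V(1,·): V(1,0)=19.1400, V(1,1)=31.9200
(0,0): S=111.0000. Δ = (V_up−V_dn)/(S_up−S_dn) = (31.9200−19.1400)/(149.8500−98.7900) = 0.2503. V = [p*·31.9200 + (1−p*)·19.1400]/1.1 = 22.7040. B = V − Δ·S = -5.0787.
Root portfolio cost Δ·111+B reproduces V0=22.7040.

(0,0): Delta=0.2503 Bond=-5.0787
V0=22.7040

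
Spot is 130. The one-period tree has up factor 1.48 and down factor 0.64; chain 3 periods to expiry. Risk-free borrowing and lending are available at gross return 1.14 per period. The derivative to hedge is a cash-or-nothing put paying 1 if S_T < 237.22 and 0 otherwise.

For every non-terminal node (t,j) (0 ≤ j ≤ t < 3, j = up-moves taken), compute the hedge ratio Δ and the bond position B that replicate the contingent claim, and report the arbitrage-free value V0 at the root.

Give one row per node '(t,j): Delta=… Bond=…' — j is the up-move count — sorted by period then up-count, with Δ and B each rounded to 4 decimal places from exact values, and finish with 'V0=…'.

(0,0): Delta=-0.0025 Bond=0.8572
(1,0): Delta=0.0000 Bond=0.7695
(1,1): Delta=-0.0032 Bond=1.1184
(2,0): Delta=0.0000 Bond=0.8772
(2,1): Delta=0.0000 Bond=0.8772
(2,2): Delta=-0.0042 Bond=1.5455
V0=0.5326

Risk-neutral probability p* = (R−d)/(u−d) = (1.14−0.64)/(1.48−0.64) = 0.5952.
Payoff layer (t=3): V(3,0)=1.0000, V(3,1)=1.0000, V(3,2)=1.0000, V(3,3)=0.0000
(2,0): S=53.2480. Δ = (V_up−V_dn)/(S_up−S_dn) = (1.0000−1.0000)/(78.8070−34.0787) = 0.0000. V = [p*·1.0000 + (1−p*)·1.0000]/1.14 = 0.8772. B = V − Δ·S = 0.8772.
(2,1): S=123.1360. Δ = (V_up−V_dn)/(S_up−S_dn) = (1.0000−1.0000)/(182.2413−78.8070) = 0.0000. V = [p*·1.0000 + (1−p*)·1.0000]/1.14 = 0.8772. B = V − Δ·S = 0.8772.
(2,2): S=284.7520. Δ = (V_up−V_dn)/(S_up−S_dn) = (0.0000−1.0000)/(421.4330−182.2413) = -0.0042. V = [p*·0.0000 + (1−p*)·1.0000]/1.14 = 0.3551. B = V − Δ·S = 1.5455.
(1,0): S=83.2000. Δ = (V_up−V_dn)/(S_up−S_dn) = (0.8772−0.8772)/(123.1360−53.2480) = 0.0000. V = [p*·0.8772 + (1−p*)·0.8772]/1.14 = 0.7695. B = V − Δ·S = 0.7695.
(1,1): S=192.4000. Δ = (V_up−V_dn)/(S_up−S_dn) = (0.3551−0.8772)/(284.7520−123.1360) = -0.0032. V = [p*·0.3551 + (1−p*)·0.8772]/1.14 = 0.4968. B = V − Δ·S = 1.1184.
(0,0): S=130.0000. Δ = (V_up−V_dn)/(S_up−S_dn) = (0.4968−0.7695)/(192.4000−83.2000) = -0.0025. V = [p*·0.4968 + (1−p*)·0.7695]/1.14 = 0.5326. B = V − Δ·S = 0.8572.
The time-0 hedge costs 0.5326, which is the no-arbitrage price.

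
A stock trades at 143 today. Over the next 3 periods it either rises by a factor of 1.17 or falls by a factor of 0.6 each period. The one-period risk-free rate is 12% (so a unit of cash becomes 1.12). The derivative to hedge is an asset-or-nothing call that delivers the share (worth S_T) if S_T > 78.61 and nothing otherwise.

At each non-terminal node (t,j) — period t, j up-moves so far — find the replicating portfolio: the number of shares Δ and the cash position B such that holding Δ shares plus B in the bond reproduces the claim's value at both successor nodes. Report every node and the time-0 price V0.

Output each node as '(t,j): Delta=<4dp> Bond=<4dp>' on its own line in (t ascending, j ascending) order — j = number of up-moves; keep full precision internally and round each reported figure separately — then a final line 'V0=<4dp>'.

Since d<R<u, set p* = (R−d)/(u−d) = 0.9123; price each node as the discounted p*-expectation of its children.
Terminal payoffs: V(3,0)=0.0000, V(3,1)=0.0000, V(3,2)=117.4516, V(3,3)=229.0307
  t=2,j=0: stock 51.4800 → up 60.2316 (V=0.0000), down 30.8880 (V=0.0000). Price 0.0000; hedge Δ=0.0000, bond B=0.0000.
  t=2,j=1: stock 100.3860 → up 117.4516 (V=117.4516), down 60.2316 (V=0.0000). Price 95.6686; hedge Δ=2.0526, bond B=-110.3869.
  t=2,j=2: stock 195.7527 → up 229.0307 (V=229.0307), down 117.4516 (V=117.4516). Price 195.7527; hedge Δ=1.0000, bond B=0.0000.
  t=1,j=0: stock 85.8000 → up 100.3860 (V=95.6686), down 51.4800 (V=0.0000). Price 77.9256; hedge Δ=1.9562, bond B=-89.9141.
  t=1,j=1: stock 167.3100 → up 195.7527 (V=195.7527), down 100.3860 (V=95.6686). Price 166.9405; hedge Δ=1.0495, bond B=-8.6456.
  t=0,j=0: stock 143.0000 → up 167.3100 (V=166.9405), down 85.8000 (V=77.9256). Price 142.0823; hedge Δ=1.0921, bond B=-14.0843.
Check: Δ(0,0)·S0 + B(0,0) = 142.0823 = V0.

(0,0): Delta=1.0921 Bond=-14.0843
(1,0): Delta=1.9562 Bond=-89.9141
(1,1): Delta=1.0495 Bond=-8.6456
(2,0): Delta=0.0000 Bond=0.0000
(2,1): Delta=2.0526 Bond=-110.3869
(2,2): Delta=1.0000 Bond=0.0000
V0=142.0823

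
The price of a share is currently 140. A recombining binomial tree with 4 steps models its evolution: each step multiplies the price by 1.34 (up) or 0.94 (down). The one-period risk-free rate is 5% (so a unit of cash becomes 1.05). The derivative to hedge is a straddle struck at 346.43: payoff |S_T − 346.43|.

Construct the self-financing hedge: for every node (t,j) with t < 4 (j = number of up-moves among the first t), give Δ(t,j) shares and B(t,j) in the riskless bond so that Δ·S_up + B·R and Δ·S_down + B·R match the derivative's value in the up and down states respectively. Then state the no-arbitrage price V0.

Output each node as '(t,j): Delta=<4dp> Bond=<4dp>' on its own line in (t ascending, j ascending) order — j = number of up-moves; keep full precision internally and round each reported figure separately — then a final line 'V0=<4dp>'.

(0,0): Delta=-0.9327 Bond=276.5688
(1,0): Delta=-1.0000 Bond=299.2593
(1,1): Delta=-0.8081 Bond=267.0338
(2,0): Delta=-1.0000 Bond=314.2222
(2,1): Delta=-1.0000 Bond=314.2222
(2,2): Delta=-0.4533 Bond=191.1796
(3,0): Delta=-1.0000 Bond=329.9333
(3,1): Delta=-1.0000 Bond=329.9333
(3,2): Delta=-1.0000 Bond=329.9333
(3,3): Delta=0.5579 Bond=-139.8657
V0=145.9965

The replicating-portfolio and risk-neutral prices coincide; use p* = (1.05−0.94)/(1.34−0.94) = 0.2750 for the latter.
Payoff layer (t=4): V(4,0)=237.1251, V(4,1)=190.6124, V(4,2)=124.3071, V(4,3)=29.7867, V(4,4)=104.9551
Node (3,0) S=116.2818: V=(p*·190.6124+(1−p*)·237.1251)/1.05=213.6516; Δ=(190.6124−237.1251)/(155.8176−109.3049)=-1.0000; B=V−Δ·S=329.9333
Node (3,1) S=165.7634: V=(p*·124.3071+(1−p*)·190.6124)/1.05=164.1700; Δ=(124.3071−190.6124)/(222.1229−155.8176)=-1.0000; B=V−Δ·S=329.9333
Node (3,2) S=236.3010: V=(p*·29.7867+(1−p*)·124.3071)/1.05=93.6324; Δ=(29.7867−124.3071)/(316.6433−222.1229)=-1.0000; B=V−Δ·S=329.9333
Node (3,3) S=336.8546: V=(p*·104.9551+(1−p*)·29.7867)/1.05=48.0553; Δ=(104.9551−29.7867)/(451.3851−316.6433)=0.5579; B=V−Δ·S=-139.8657
Node (2,0) S=123.7040: V=(p*·164.1700+(1−p*)·213.6516)/1.05=190.5182; Δ=(164.1700−213.6516)/(165.7634−116.2818)=-1.0000; B=V−Δ·S=314.2222
Node (2,1) S=176.3440: V=(p*·93.6324+(1−p*)·164.1700)/1.05=137.8782; Δ=(93.6324−164.1700)/(236.3010−165.7634)=-1.0000; B=V−Δ·S=314.2222
Node (2,2) S=251.3840: V=(p*·48.0553+(1−p*)·93.6324)/1.05=77.2368; Δ=(48.0553−93.6324)/(336.8546−236.3010)=-0.4533; B=V−Δ·S=191.1796
Node (1,0) S=131.6000: V=(p*·137.8782+(1−p*)·190.5182)/1.05=167.6593; Δ=(137.8782−190.5182)/(176.3440−123.7040)=-1.0000; B=V−Δ·S=299.2593
Node (1,1) S=187.6000: V=(p*·77.2368+(1−p*)·137.8782)/1.05=115.4303; Δ=(77.2368−137.8782)/(251.3840−176.3440)=-0.8081; B=V−Δ·S=267.0338
Node (0,0) S=140.0000: V=(p*·115.4303+(1−p*)·167.6593)/1.05=145.9965; Δ=(115.4303−167.6593)/(187.6000−131.6000)=-0.9327; B=V−Δ·S=276.5688
The time-0 hedge costs 145.9965, which is the no-arbitrage price.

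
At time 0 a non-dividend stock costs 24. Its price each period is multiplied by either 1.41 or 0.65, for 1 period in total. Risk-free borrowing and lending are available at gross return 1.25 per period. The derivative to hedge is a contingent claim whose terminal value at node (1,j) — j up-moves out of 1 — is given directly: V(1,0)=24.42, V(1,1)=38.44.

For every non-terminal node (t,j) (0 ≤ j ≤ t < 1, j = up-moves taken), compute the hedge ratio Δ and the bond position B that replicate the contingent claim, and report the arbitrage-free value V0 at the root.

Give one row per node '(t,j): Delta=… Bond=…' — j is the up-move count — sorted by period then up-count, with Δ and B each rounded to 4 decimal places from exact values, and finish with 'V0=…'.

(0,0): Delta=0.7686 Bond=9.9434
V0=28.3907

Since d<R<u, set p* = (R−d)/(u−d) = 0.7895; price each node as the discounted p*-expectation of its children.
Terminal payoffs: V(1,0)=24.4200, V(1,1)=38.4400
  t=0,j=0: stock 24.0000 → up 33.8400 (V=38.4400), down 15.6000 (V=24.4200). Price 28.3907; hedge Δ=0.7686, bond B=9.9434.
The time-0 hedge costs 28.3907, which is the no-arbitrage price.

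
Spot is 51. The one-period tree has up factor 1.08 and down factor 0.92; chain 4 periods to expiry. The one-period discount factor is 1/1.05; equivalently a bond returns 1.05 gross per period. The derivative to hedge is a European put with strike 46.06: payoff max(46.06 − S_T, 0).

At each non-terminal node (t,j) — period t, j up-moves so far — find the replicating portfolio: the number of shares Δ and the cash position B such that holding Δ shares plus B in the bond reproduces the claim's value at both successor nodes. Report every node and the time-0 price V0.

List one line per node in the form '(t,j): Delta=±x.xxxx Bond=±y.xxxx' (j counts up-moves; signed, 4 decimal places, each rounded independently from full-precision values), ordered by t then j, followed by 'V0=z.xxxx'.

(0,0): Delta=-0.0332 Bond=1.7582
(1,0): Delta=-0.1437 Bond=7.0304
(1,1): Delta=-0.0115 Bond=0.6498
(2,0): Delta=-0.5194 Bond=23.6018
(2,1): Delta=-0.0698 Bond=3.6389
(2,2): Delta=0.0000 Bond=0.0000
(3,0): Delta=-1.0000 Bond=43.8667
(3,1): Delta=-0.4250 Bond=20.3777
(3,2): Delta=0.0000 Bond=0.0000
(3,3): Delta=0.0000 Bond=0.0000
V0=0.0656

The replicating-portfolio and risk-neutral prices coincide; use p* = (1.05−0.92)/(1.08−0.92) = 0.8125 for the latter.
At expiry t=4: V(4,0)=9.5240, V(4,1)=3.1699, V(4,2)=0.0000, V(4,3)=0.0000, V(4,4)=0.0000
Node (3,0) S=39.7131: V=(p*·3.1699+(1−p*)·9.5240)/1.05=4.1536; Δ=(3.1699−9.5240)/(42.8901−36.5360)=-1.0000; B=V−Δ·S=43.8667
Node (3,1) S=46.6197: V=(p*·0.0000+(1−p*)·3.1699)/1.05=0.5660; Δ=(0.0000−3.1699)/(50.3493−42.8901)=-0.4250; B=V−Δ·S=20.3777
Node (3,2) S=54.7275: V=(p*·0.0000+(1−p*)·0.0000)/1.05=0.0000; Δ=(0.0000−0.0000)/(59.1057−50.3493)=0.0000; B=V−Δ·S=0.0000
Node (3,3) S=64.2453: V=(p*·0.0000+(1−p*)·0.0000)/1.05=0.0000; Δ=(0.0000−0.0000)/(69.3849−59.1057)=0.0000; B=V−Δ·S=0.0000
Node (2,0) S=43.1664: V=(p*·0.5660+(1−p*)·4.1536)/1.05=1.1797; Δ=(0.5660−4.1536)/(46.6197−39.7131)=-0.5194; B=V−Δ·S=23.6018
Node (2,1) S=50.6736: V=(p*·0.0000+(1−p*)·0.5660)/1.05=0.1011; Δ=(0.0000−0.5660)/(54.7275−46.6197)=-0.0698; B=V−Δ·S=3.6389
Node (2,2) S=59.4864: V=(p*·0.0000+(1−p*)·0.0000)/1.05=0.0000; Δ=(0.0000−0.0000)/(64.2453−54.7275)=0.0000; B=V−Δ·S=0.0000
Node (1,0) S=46.9200: V=(p*·0.1011+(1−p*)·1.1797)/1.05=0.2889; Δ=(0.1011−1.1797)/(50.6736−43.1664)=-0.1437; B=V−Δ·S=7.0304
Node (1,1) S=55.0800: V=(p*·0.0000+(1−p*)·0.1011)/1.05=0.0180; Δ=(0.0000−0.1011)/(59.4864−50.6736)=-0.0115; B=V−Δ·S=0.6498
Node (0,0) S=51.0000: V=(p*·0.0180+(1−p*)·0.2889)/1.05=0.0656; Δ=(0.0180−0.2889)/(55.0800−46.9200)=-0.0332; B=V−Δ·S=1.7582
Self-financing check: at every node Δ·S+B equals the discounted successor values.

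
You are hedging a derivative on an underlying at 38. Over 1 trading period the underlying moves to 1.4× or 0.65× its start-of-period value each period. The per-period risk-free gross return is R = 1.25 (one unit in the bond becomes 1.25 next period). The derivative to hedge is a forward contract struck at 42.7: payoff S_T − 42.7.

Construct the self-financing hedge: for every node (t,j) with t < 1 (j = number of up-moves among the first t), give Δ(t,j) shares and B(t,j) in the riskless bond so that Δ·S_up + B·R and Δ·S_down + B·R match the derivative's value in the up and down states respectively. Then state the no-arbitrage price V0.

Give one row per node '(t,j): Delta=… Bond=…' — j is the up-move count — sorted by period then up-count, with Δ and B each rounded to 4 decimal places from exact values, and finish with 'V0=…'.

(0,0): Delta=1.0000 Bond=-34.1600
V0=3.8400

The replicating-portfolio and risk-neutral prices coincide; use p* = (1.25−0.65)/(1.4−0.65) = 0.8000 for the latter.
Payoff layer (t=1): V(1,0)=-18.0000, V(1,1)=10.5000
Node (0,0) S=38.0000: V=(p*·10.5000+(1−p*)·-18.0000)/1.25=3.8400; Δ=(10.5000−-18.0000)/(53.2000−24.7000)=1.0000; B=V−Δ·S=-34.1600
Root portfolio cost Δ·38+B reproduces V0=3.8400.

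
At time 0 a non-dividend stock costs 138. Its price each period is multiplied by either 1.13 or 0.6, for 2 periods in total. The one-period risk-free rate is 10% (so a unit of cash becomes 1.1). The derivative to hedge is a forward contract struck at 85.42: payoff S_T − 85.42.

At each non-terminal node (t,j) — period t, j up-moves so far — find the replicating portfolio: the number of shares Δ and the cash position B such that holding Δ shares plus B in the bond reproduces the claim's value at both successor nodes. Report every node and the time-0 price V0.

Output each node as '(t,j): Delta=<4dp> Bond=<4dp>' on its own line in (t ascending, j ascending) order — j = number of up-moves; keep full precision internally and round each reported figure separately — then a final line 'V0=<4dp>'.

(0,0): Delta=1.0000 Bond=-70.5950
(1,0): Delta=1.0000 Bond=-77.6545
(1,1): Delta=1.0000 Bond=-77.6545
V0=67.4050

Risk-neutral probability p* = (R−d)/(u−d) = (1.1−0.6)/(1.13−0.6) = 0.9434.
At expiry t=2: V(2,0)=-35.7400, V(2,1)=8.1440, V(2,2)=90.7922
(1,0): S=82.8000. Δ = (V_up−V_dn)/(S_up−S_dn) = (8.1440−-35.7400)/(93.5640−49.6800) = 1.0000. V = [p*·8.1440 + (1−p*)·-35.7400]/1.1 = 5.1455. B = V − Δ·S = -77.6545.
(1,1): S=155.9400. Δ = (V_up−V_dn)/(S_up−S_dn) = (90.7922−8.1440)/(176.2122−93.5640) = 1.0000. V = [p*·90.7922 + (1−p*)·8.1440]/1.1 = 78.2855. B = V − Δ·S = -77.6545.
(0,0): S=138.0000. Δ = (V_up−V_dn)/(S_up−S_dn) = (78.2855−5.1455)/(155.9400−82.8000) = 1.0000. V = [p*·78.2855 + (1−p*)·5.1455]/1.1 = 67.4050. B = V − Δ·S = -70.5950.
Check: Δ(0,0)·S0 + B(0,0) = 67.4050 = V0.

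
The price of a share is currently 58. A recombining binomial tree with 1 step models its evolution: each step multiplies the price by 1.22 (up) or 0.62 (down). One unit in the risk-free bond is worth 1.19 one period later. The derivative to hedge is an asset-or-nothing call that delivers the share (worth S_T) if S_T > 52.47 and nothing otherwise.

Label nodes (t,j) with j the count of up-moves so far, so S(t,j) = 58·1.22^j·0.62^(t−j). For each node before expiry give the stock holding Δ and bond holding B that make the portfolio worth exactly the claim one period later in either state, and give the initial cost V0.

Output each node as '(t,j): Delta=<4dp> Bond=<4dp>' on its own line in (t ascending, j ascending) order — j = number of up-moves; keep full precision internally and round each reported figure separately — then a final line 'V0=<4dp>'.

(0,0): Delta=2.0333 Bond=-61.4443
V0=56.4891

The replicating-portfolio and risk-neutral prices coincide; use p* = (1.19−0.62)/(1.22−0.62) = 0.9500 for the latter.
Terminal payoffs: V(1,0)=0.0000, V(1,1)=70.7600
(0,0): S=58.0000. Δ = (V_up−V_dn)/(S_up−S_dn) = (70.7600−0.0000)/(70.7600−35.9600) = 2.0333. V = [p*·70.7600 + (1−p*)·0.0000]/1.19 = 56.4891. B = V − Δ·S = -61.4443.
Check: Δ(0,0)·S0 + B(0,0) = 56.4891 = V0.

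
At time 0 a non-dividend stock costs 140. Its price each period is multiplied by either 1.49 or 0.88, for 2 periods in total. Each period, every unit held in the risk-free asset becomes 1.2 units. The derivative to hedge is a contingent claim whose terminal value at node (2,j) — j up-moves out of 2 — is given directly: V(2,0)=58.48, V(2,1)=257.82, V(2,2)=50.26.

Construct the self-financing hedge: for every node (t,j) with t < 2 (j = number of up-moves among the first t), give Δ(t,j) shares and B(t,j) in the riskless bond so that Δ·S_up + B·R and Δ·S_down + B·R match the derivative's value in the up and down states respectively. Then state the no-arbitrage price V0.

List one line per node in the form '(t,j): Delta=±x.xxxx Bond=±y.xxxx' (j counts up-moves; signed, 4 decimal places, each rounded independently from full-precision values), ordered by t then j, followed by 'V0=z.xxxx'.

The replicating-portfolio and risk-neutral prices coincide; use p* = (1.2−0.88)/(1.49−0.88) = 0.5246 for the latter.
Terminal payoffs: V(2,0)=58.4800, V(2,1)=257.8200, V(2,2)=50.2600
  t=1,j=0: stock 123.2000 → up 183.5680 (V=257.8200), down 108.4160 (V=58.4800). Price 135.8765; hedge Δ=2.6525, bond B=-190.9104.
  t=1,j=1: stock 208.6000 → up 310.8140 (V=50.2600), down 183.5680 (V=257.8200). Price 124.1134; hedge Δ=-1.6312, bond B=464.3757.
  t=0,j=0: stock 140.0000 → up 208.6000 (V=124.1134), down 123.2000 (V=135.8765). Price 108.0881; hedge Δ=-0.1377, bond B=127.3719.
Root portfolio cost Δ·140+B reproduces V0=108.0881.

(0,0): Delta=-0.1377 Bond=127.3719
(1,0): Delta=2.6525 Bond=-190.9104
(1,1): Delta=-1.6312 Bond=464.3757
V0=108.0881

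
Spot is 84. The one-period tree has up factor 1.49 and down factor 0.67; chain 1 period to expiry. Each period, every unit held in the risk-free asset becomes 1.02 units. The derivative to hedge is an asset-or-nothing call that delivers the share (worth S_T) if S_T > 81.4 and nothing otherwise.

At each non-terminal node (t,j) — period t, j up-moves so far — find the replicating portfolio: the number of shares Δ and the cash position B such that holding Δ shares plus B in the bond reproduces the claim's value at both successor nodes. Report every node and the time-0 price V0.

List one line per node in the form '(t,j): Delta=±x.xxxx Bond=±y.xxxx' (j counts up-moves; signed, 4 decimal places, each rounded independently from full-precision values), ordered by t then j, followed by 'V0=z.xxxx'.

(0,0): Delta=1.8171 Bond=-100.2597
V0=52.3745

Since d<R<u, set p* = (R−d)/(u−d) = 0.4268; price each node as the discounted p*-expectation of its children.
At expiry t=1: V(1,0)=0.0000, V(1,1)=125.1600
Node (0,0) S=84.0000: V=(p*·125.1600+(1−p*)·0.0000)/1.02=52.3745; Δ=(125.1600−0.0000)/(125.1600−56.2800)=1.8171; B=V−Δ·S=-100.2597
Each (Δ,B) replicates both successor values, so the strategy is self-financing and V0 is arbitrage-free.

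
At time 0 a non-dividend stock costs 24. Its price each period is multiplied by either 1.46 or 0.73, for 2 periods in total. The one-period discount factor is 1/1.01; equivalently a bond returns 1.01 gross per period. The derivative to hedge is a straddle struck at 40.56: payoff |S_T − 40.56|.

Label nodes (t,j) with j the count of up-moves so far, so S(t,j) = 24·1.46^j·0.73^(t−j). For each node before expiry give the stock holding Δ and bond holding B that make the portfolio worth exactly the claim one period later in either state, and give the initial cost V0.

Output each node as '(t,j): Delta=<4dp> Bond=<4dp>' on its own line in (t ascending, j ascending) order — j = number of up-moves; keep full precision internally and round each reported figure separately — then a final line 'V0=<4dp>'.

Since d<R<u, set p* = (R−d)/(u−d) = 0.3836; price each node as the discounted p*-expectation of its children.
Terminal payoffs: V(2,0)=27.7704, V(2,1)=14.9808, V(2,2)=10.5984
(1,0): S=17.5200. Δ = (V_up−V_dn)/(S_up−S_dn) = (14.9808−27.7704)/(25.5792−12.7896) = -1.0000. V = [p*·14.9808 + (1−p*)·27.7704]/1.01 = 22.6384. B = V − Δ·S = 40.1584.
(1,1): S=35.0400. Δ = (V_up−V_dn)/(S_up−S_dn) = (10.5984−14.9808)/(51.1584−25.5792) = -0.1713. V = [p*·10.5984 + (1−p*)·14.9808]/1.01 = 13.1682. B = V − Δ·S = 19.1715.
(0,0): S=24.0000. Δ = (V_up−V_dn)/(S_up−S_dn) = (13.1682−22.6384)/(35.0400−17.5200) = -0.5405. V = [p*·13.1682 + (1−p*)·22.6384]/1.01 = 18.8178. B = V − Δ·S = 31.7907.
Each (Δ,B) replicates both successor values, so the strategy is self-financing and V0 is arbitrage-free.

(0,0): Delta=-0.5405 Bond=31.7907
(1,0): Delta=-1.0000 Bond=40.1584
(1,1): Delta=-0.1713 Bond=19.1715
V0=18.8178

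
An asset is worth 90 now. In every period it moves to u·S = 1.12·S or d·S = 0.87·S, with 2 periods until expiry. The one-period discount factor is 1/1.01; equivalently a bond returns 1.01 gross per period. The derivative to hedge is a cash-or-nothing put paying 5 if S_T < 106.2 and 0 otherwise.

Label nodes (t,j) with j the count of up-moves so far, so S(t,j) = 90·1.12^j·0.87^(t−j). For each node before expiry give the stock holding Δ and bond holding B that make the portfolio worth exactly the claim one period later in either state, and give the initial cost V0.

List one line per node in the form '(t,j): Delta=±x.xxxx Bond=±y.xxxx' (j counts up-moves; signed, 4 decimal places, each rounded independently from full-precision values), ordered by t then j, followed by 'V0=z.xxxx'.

Risk-neutral probability p* = (R−d)/(u−d) = (1.01−0.87)/(1.12−0.87) = 0.5600.
At expiry t=2: V(2,0)=5.0000, V(2,1)=5.0000, V(2,2)=0.0000
  t=1,j=0: stock 78.3000 → up 87.6960 (V=5.0000), down 68.1210 (V=5.0000). Price 4.9505; hedge Δ=0.0000, bond B=4.9505.
  t=1,j=1: stock 100.8000 → up 112.8960 (V=0.0000), down 87.6960 (V=5.0000). Price 2.1782; hedge Δ=-0.1984, bond B=22.1782.
  t=0,j=0: stock 90.0000 → up 100.8000 (V=2.1782), down 78.3000 (V=4.9505). Price 3.3644; hedge Δ=-0.1232, bond B=14.4535.
Root portfolio cost Δ·90+B reproduces V0=3.3644.

(0,0): Delta=-0.1232 Bond=14.4535
(1,0): Delta=0.0000 Bond=4.9505
(1,1): Delta=-0.1984 Bond=22.1782
V0=3.3644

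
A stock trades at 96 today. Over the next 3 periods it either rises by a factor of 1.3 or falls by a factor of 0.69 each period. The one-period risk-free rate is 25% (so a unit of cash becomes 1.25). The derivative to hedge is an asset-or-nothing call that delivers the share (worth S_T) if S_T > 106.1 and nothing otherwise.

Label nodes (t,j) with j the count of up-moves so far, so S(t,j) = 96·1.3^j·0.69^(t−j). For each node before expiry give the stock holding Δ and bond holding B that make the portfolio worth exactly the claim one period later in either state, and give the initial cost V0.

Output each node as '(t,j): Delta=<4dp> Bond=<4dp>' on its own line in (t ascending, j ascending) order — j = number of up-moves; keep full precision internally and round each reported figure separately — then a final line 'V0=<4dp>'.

Risk-neutral probability p* = (R−d)/(u−d) = (1.25−0.69)/(1.3−0.69) = 0.9180.
Terminal values V(3,·): V(3,0)=0.0000, V(3,1)=0.0000, V(3,2)=111.9456, V(3,3)=210.9120
(2,0): S=45.7056. Δ = (V_up−V_dn)/(S_up−S_dn) = (0.0000−0.0000)/(59.4173−31.5369) = 0.0000. V = [p*·0.0000 + (1−p*)·0.0000]/1.25 = 0.0000. B = V − Δ·S = 0.0000.
(2,1): S=86.1120. Δ = (V_up−V_dn)/(S_up−S_dn) = (111.9456−0.0000)/(111.9456−59.4173) = 2.1311. V = [p*·111.9456 + (1−p*)·0.0000]/1.25 = 82.2158. B = V − Δ·S = -101.3016.
(2,2): S=162.2400. Δ = (V_up−V_dn)/(S_up−S_dn) = (210.9120−111.9456)/(210.9120−111.9456) = 1.0000. V = [p*·210.9120 + (1−p*)·111.9456]/1.25 = 162.2400. B = V − Δ·S = 0.0000.
(1,0): S=66.2400. Δ = (V_up−V_dn)/(S_up−S_dn) = (82.2158−0.0000)/(86.1120−45.7056) = 2.0347. V = [p*·82.2158 + (1−p*)·0.0000]/1.25 = 60.3814. B = V − Δ·S = -74.3985.
(1,1): S=124.8000. Δ = (V_up−V_dn)/(S_up−S_dn) = (162.2400−82.2158)/(162.2400−86.1120) = 1.0512. V = [p*·162.2400 + (1−p*)·82.2158]/1.25 = 124.5445. B = V − Δ·S = -6.6427.
(0,0): S=96.0000. Δ = (V_up−V_dn)/(S_up−S_dn) = (124.5445−60.3814)/(124.8000−66.2400) = 1.0957. V = [p*·124.5445 + (1−p*)·60.3814]/1.25 = 95.4282. B = V − Δ·S = -9.7572.
Each (Δ,B) replicates both successor values, so the strategy is self-financing and V0 is arbitrage-free.

(0,0): Delta=1.0957 Bond=-9.7572
(1,0): Delta=2.0347 Bond=-74.3985
(1,1): Delta=1.0512 Bond=-6.6427
(2,0): Delta=0.0000 Bond=0.0000
(2,1): Delta=2.1311 Bond=-101.3016
(2,2): Delta=1.0000 Bond=0.0000
V0=95.4282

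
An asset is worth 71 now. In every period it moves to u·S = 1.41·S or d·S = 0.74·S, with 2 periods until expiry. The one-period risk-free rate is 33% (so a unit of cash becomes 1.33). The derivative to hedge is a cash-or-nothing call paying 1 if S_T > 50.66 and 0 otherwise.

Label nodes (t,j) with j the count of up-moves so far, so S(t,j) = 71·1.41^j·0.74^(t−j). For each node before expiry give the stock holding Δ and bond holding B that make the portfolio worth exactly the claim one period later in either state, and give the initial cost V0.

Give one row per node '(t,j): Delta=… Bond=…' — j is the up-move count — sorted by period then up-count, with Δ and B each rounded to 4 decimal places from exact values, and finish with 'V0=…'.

(0,0): Delta=0.0019 Bond=0.4233
(1,0): Delta=0.0284 Bond=-0.8304
(1,1): Delta=0.0000 Bond=0.7519
V0=0.5573

Under the risk-neutral measure, an up-move has probability p* = (R−d)/(u−d) = 0.8806 and values discount at R = 1.33.
Terminal values V(2,·): V(2,0)=0.0000, V(2,1)=1.0000, V(2,2)=1.0000
(1,0): S=52.5400. Δ = (V_up−V_dn)/(S_up−S_dn) = (1.0000−0.0000)/(74.0814−38.8796) = 0.0284. V = [p*·1.0000 + (1−p*)·0.0000]/1.33 = 0.6621. B = V − Δ·S = -0.8304.
(1,1): S=100.1100. Δ = (V_up−V_dn)/(S_up−S_dn) = (1.0000−1.0000)/(141.1551−74.0814) = 0.0000. V = [p*·1.0000 + (1−p*)·1.0000]/1.33 = 0.7519. B = V − Δ·S = 0.7519.
(0,0): S=71.0000. Δ = (V_up−V_dn)/(S_up−S_dn) = (0.7519−0.6621)/(100.1100−52.5400) = 0.0019. V = [p*·0.7519 + (1−p*)·0.6621]/1.33 = 0.5573. B = V − Δ·S = 0.4233.
Root portfolio cost Δ·71+B reproduces V0=0.5573.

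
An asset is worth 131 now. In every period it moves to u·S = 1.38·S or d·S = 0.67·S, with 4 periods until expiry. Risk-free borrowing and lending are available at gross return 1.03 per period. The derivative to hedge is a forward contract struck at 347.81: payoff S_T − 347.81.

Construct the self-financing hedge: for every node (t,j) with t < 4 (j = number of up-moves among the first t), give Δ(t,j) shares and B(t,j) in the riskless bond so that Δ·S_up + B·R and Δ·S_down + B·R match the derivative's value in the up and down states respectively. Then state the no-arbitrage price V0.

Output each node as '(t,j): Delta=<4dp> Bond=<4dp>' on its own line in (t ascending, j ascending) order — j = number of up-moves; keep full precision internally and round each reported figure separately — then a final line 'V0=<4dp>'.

Risk-neutral probability p* = (R−d)/(u−d) = (1.03−0.67)/(1.38−0.67) = 0.5070.
Terminal values V(4,·): V(4,0)=-321.4120, V(4,1)=-293.4381, V(4,2)=-235.8200, V(4,3)=-117.1441, V(4,4)=127.2929
(3,0): S=39.4000. Δ = (V_up−V_dn)/(S_up−S_dn) = (-293.4381−-321.4120)/(54.3719−26.3980) = 1.0000. V = [p*·-293.4381 + (1−p*)·-321.4120]/1.03 = -298.2797. B = V − Δ·S = -337.6796.
(3,1): S=81.1521. Δ = (V_up−V_dn)/(S_up−S_dn) = (-235.8200−-293.4381)/(111.9900−54.3719) = 1.0000. V = [p*·-235.8200 + (1−p*)·-293.4381]/1.03 = -256.5275. B = V − Δ·S = -337.6796.
(3,2): S=167.1492. Δ = (V_up−V_dn)/(S_up−S_dn) = (-117.1441−-235.8200)/(230.6659−111.9900) = 1.0000. V = [p*·-117.1441 + (1−p*)·-235.8200]/1.03 = -170.5304. B = V − Δ·S = -337.6796.
(3,3): S=344.2774. Δ = (V_up−V_dn)/(S_up−S_dn) = (127.2929−-117.1441)/(475.1029−230.6659) = 1.0000. V = [p*·127.2929 + (1−p*)·-117.1441]/1.03 = 6.5978. B = V − Δ·S = -337.6796.
(2,0): S=58.8059. Δ = (V_up−V_dn)/(S_up−S_dn) = (-256.5275−-298.2797)/(81.1521−39.4000) = 1.0000. V = [p*·-256.5275 + (1−p*)·-298.2797]/1.03 = -269.0384. B = V − Δ·S = -327.8443.
(2,1): S=121.1226. Δ = (V_up−V_dn)/(S_up−S_dn) = (-170.5304−-256.5275)/(167.1492−81.1521) = 1.0000. V = [p*·-170.5304 + (1−p*)·-256.5275]/1.03 = -206.7217. B = V − Δ·S = -327.8443.
(2,2): S=249.4764. Δ = (V_up−V_dn)/(S_up−S_dn) = (6.5978−-170.5304)/(344.2774−167.1492) = 1.0000. V = [p*·6.5978 + (1−p*)·-170.5304]/1.03 = -78.3679. B = V − Δ·S = -327.8443.
(1,0): S=87.7700. Δ = (V_up−V_dn)/(S_up−S_dn) = (-206.7217−-269.0384)/(121.1226−58.8059) = 1.0000. V = [p*·-206.7217 + (1−p*)·-269.0384]/1.03 = -230.5254. B = V − Δ·S = -318.2954.
(1,1): S=180.7800. Δ = (V_up−V_dn)/(S_up−S_dn) = (-78.3679−-206.7217)/(249.4764−121.1226) = 1.0000. V = [p*·-78.3679 + (1−p*)·-206.7217]/1.03 = -137.5154. B = V − Δ·S = -318.2954.
(0,0): S=131.0000. Δ = (V_up−V_dn)/(S_up−S_dn) = (-137.5154−-230.5254)/(180.7800−87.7700) = 1.0000. V = [p*·-137.5154 + (1−p*)·-230.5254]/1.03 = -178.0247. B = V − Δ·S = -309.0247.
Each (Δ,B) replicates both successor values, so the strategy is self-financing and V0 is arbitrage-free.

(0,0): Delta=1.0000 Bond=-309.0247
(1,0): Delta=1.0000 Bond=-318.2954
(1,1): Delta=1.0000 Bond=-318.2954
(2,0): Delta=1.0000 Bond=-327.8443
(2,1): Delta=1.0000 Bond=-327.8443
(2,2): Delta=1.0000 Bond=-327.8443
(3,0): Delta=1.0000 Bond=-337.6796
(3,1): Delta=1.0000 Bond=-337.6796
(3,2): Delta=1.0000 Bond=-337.6796
(3,3): Delta=1.0000 Bond=-337.6796
V0=-178.0247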